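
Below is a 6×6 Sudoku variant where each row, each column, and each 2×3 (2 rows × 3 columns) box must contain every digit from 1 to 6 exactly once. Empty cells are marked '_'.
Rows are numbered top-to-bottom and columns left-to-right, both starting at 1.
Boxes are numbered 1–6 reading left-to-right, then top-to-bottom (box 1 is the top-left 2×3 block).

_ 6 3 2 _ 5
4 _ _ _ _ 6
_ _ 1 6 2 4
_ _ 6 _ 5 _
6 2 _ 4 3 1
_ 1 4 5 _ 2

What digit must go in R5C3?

Row 5 already contains {1, 2, 3, 4, 6}.
Column 3 already contains {1, 3, 4, 6}.
Its 2×3 block (box 5) already contains {1, 2, 4, 6}.
The only value from 1–6 not eliminated is 5, so R5C3 = 5.

5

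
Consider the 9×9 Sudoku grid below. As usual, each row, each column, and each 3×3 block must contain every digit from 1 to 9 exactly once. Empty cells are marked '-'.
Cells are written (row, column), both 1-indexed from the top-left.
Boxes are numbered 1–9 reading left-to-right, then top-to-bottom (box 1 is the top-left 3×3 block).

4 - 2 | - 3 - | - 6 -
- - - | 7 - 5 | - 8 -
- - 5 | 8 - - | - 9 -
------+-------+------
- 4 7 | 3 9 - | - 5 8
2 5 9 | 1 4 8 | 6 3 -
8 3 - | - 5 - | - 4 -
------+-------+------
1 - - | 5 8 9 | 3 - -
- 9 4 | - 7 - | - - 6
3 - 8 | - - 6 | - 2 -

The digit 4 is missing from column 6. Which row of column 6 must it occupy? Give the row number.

3

Consider where 4 can go in column 6.
(1,6) is out (row 1 already has a 4).
(4,6) is out (row 4 already has a 4).
(6,6) is out (row 6 already has a 4).
(8,6) is out (row 8 already has a 4).
So the only cell in column 6 that can hold 4 is (3,6).
That is row 3.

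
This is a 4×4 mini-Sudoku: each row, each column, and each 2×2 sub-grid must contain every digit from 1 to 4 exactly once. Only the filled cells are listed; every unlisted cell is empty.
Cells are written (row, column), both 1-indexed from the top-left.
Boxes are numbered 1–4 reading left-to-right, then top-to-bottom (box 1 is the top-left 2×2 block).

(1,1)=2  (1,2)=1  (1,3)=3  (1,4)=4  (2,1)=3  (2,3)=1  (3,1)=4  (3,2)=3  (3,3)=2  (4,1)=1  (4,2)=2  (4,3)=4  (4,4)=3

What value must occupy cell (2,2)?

Row 2 already contains {1, 3}.
Column 2 already contains {1, 2, 3}.
Its 2×2 block (box 1) already contains {1, 2, 3}.
The only value from 1–4 not eliminated is 4, so (2,2) = 4.

4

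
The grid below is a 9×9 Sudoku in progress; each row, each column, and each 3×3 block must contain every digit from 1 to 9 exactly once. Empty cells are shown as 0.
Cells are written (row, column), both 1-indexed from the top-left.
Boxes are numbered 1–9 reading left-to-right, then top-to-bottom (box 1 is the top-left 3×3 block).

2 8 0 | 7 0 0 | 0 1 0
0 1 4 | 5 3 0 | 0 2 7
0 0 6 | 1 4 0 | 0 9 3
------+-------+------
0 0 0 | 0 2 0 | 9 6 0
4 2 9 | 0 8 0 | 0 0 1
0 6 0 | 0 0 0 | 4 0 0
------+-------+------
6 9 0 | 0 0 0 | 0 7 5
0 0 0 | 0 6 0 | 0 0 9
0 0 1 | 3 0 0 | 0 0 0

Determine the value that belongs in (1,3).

Cell (1,3) itself could take any of {3, 5} by direct elimination.
Consider where 3 can go in box 1.
(2,1) is out (row 2 already has a 3).
(3,1) is out (row 3 already has a 3).
(3,2) is out (row 3 already has a 3).
So the only cell in box 1 that can hold 3 is (1,3).
Therefore (1,3) = 3.

3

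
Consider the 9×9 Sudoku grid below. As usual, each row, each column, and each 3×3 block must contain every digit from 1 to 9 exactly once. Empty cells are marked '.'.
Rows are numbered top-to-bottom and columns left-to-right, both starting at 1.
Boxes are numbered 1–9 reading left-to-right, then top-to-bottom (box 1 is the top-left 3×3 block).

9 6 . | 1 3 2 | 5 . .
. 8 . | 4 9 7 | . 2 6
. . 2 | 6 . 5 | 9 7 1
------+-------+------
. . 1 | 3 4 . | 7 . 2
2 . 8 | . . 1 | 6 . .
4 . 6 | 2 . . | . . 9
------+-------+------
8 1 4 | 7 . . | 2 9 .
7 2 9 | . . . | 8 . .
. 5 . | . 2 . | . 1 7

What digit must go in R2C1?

Cell R2C1 itself could take any of {1, 3, 5} by direct elimination.
Consider where 1 can go in column 1.
R3C1 is out (row 3 already has a 1).
R4C1 is out (row 4 already has a 1).
R9C1 is out (row 9 already has a 1).
So the only cell in column 1 that can hold 1 is R2C1.
Therefore R2C1 = 1.

1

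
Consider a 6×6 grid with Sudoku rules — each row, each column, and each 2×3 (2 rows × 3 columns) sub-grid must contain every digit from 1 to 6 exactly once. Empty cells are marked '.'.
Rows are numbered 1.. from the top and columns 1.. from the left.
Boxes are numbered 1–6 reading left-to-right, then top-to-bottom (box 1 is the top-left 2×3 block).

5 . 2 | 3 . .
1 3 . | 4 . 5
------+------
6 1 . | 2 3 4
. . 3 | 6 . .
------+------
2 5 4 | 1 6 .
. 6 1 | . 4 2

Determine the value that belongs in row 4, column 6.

Row 4 already contains {3, 6}.
Column 6 already contains {2, 4, 5}.
Its 2×3 block (box 4) already contains {2, 3, 4, 6}.
The only value from 1–6 not eliminated is 1, so row 4, column 6 = 1.

1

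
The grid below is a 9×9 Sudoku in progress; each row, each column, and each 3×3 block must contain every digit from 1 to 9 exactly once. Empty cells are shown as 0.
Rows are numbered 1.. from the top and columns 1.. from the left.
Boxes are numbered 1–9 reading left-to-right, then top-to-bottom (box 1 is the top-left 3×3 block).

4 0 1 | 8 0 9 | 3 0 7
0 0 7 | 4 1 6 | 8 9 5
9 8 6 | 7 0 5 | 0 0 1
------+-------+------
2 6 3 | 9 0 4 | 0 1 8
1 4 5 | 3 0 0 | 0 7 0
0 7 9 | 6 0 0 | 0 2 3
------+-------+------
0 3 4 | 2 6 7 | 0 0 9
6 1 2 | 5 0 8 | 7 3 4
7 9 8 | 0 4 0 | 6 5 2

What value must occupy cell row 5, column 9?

6

Row 5 already contains {1, 3, 4, 5, 7}.
Column 9 already contains {1, 2, 3, 4, 5, 7, 8, 9}.
Its 3×3 block (box 6) already contains {1, 2, 3, 7, 8}.
The only value from 1–9 not eliminated is 6, so row 5, column 9 = 6.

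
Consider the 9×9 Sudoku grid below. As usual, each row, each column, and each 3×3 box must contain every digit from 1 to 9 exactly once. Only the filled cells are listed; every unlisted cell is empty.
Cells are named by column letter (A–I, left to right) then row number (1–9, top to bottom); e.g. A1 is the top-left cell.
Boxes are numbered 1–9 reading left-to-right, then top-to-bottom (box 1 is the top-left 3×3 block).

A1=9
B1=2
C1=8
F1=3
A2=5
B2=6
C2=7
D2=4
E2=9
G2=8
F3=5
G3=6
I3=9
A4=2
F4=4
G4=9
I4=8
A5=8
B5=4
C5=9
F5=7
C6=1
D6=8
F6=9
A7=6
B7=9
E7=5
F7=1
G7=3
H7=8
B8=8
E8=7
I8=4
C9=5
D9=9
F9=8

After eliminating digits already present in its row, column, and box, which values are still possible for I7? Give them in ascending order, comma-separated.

2,7

Row 7 already contains {1, 3, 5, 6, 8, 9}.
Column I already contains {4, 8, 9}.
Its 3×3 block (box 9) already contains {3, 4, 8}.
Removing those from 1–9 leaves {2, 7} as the candidates for I7.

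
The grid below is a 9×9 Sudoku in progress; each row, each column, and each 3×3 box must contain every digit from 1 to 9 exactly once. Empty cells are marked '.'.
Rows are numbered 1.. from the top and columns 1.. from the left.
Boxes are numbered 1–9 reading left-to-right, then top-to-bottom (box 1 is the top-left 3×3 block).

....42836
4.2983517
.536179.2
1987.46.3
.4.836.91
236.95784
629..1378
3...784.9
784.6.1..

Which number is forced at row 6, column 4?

1

Row 6 already contains {2, 3, 4, 5, 6, 7, 8, 9}.
Column 4 already contains {6, 7, 8, 9}.
Its 3×3 block (box 5) already contains {3, 4, 5, 6, 7, 8, 9}.
The only value from 1–9 not eliminated is 1, so row 6, column 4 = 1.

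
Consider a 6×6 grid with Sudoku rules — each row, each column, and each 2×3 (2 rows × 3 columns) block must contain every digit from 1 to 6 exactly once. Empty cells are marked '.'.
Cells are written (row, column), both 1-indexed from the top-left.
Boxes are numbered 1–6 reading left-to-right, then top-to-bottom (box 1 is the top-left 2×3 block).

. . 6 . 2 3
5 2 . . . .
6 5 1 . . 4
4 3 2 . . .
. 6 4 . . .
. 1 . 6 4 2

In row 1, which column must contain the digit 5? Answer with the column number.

4

Consider where 5 can go in row 1.
(1,1) is out (column 1 already has a 5).
(1,2) is out (column 2 already has a 5).
So the only cell in row 1 that can hold 5 is (1,4).
That is column 4.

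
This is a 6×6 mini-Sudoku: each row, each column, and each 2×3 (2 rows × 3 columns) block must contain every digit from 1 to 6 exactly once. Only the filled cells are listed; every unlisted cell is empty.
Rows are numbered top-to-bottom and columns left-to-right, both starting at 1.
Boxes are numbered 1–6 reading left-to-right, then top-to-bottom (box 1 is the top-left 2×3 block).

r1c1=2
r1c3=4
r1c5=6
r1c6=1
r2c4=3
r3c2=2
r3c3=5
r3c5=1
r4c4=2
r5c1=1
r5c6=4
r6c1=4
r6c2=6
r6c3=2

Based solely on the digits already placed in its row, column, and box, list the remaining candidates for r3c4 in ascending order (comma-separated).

4,6

Row 3 already contains {1, 2, 5}.
Column 4 already contains {2, 3}.
Its 2×3 block (box 4) already contains {1, 2}.
Removing those from 1–6 leaves {4, 6} as the candidates for r3c4.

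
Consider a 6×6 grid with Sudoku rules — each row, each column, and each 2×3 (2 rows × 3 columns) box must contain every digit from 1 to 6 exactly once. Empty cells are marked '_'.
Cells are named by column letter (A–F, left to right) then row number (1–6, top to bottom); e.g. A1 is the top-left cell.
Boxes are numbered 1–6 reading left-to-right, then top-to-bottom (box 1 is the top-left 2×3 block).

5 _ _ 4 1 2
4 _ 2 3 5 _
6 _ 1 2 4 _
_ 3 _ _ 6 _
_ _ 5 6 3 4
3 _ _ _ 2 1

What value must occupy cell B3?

5

Row 3 already contains {1, 2, 4, 6}.
Column B already contains {3}.
Its 2×3 block (box 3) already contains {1, 3, 6}.
The only value from 1–6 not eliminated is 5, so B3 = 5.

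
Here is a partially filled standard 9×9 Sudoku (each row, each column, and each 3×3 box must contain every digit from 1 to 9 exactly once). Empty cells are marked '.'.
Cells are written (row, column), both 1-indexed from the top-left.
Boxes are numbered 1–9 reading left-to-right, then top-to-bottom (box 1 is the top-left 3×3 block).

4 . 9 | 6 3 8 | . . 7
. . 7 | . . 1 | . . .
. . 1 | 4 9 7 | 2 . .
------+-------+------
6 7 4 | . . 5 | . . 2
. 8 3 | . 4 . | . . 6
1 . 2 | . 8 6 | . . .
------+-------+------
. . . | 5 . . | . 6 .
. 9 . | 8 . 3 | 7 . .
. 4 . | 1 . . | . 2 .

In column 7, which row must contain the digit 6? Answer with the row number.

2

Consider where 6 can go in column 7.
(1,7) is out (row 1 already has a 6). (4,7) is out (row 4 already has a 6). (5,7) is out (row 5 already has a 6). (6,7) is out (row 6 already has a 6). The remaining empty cells in column 7 are similarly blocked.
So the only cell in column 7 that can hold 6 is (2,7).
That is row 2.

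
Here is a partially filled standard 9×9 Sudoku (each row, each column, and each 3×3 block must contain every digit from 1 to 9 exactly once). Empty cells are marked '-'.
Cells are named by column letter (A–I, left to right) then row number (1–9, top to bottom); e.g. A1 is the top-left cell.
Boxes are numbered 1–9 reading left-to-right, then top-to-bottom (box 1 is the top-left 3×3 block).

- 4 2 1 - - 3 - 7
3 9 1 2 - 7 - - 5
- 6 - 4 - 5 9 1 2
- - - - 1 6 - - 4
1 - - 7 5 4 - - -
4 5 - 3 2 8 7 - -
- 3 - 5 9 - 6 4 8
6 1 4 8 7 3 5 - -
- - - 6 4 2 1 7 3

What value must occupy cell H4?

Cell H4 itself could take any of {2, 3, 5, 8, 9} by direct elimination.
Consider where 5 can go in column H.
H1 is out (box 3 already has a 5).
H2 is out (row 2 already has a 5).
H5 is out (row 5 already has a 5).
H6 is out (row 6 already has a 5).
H8 is out (row 8 already has a 5).
So the only cell in column H that can hold 5 is H4.
Therefore H4 = 5.

5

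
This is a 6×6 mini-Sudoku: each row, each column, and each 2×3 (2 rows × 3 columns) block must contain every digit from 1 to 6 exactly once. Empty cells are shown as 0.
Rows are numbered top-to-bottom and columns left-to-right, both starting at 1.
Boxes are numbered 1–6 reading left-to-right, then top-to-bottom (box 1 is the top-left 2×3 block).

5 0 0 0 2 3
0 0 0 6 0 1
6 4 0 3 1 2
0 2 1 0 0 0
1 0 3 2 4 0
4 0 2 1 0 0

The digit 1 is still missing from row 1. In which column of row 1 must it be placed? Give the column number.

Consider where 1 can go in row 1.
r1c3 is out (column 3 already has a 1).
r1c4 is out (column 4 already has a 1).
So the only cell in row 1 that can hold 1 is r1c2.
That is column 2.

2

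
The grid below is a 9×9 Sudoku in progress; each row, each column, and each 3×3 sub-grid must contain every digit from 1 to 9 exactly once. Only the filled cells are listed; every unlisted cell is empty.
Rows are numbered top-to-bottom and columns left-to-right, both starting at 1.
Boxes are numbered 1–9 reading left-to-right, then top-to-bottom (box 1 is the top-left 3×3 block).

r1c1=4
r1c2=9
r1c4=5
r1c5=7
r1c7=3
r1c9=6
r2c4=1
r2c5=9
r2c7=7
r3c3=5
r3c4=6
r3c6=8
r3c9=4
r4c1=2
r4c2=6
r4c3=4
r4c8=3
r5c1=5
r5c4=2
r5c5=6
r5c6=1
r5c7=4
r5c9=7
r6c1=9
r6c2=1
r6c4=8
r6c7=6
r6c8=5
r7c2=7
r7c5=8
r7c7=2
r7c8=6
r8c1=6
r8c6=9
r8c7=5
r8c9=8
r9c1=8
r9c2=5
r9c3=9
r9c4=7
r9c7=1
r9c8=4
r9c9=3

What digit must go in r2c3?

Cell r2c3 itself could take any of {2, 3, 6, 8} by direct elimination.
Consider where 6 can go in box 1.
r1c3 is out (row 1 already has a 6).
r2c1 is out (column 1 already has a 6).
r2c2 is out (column 2 already has a 6).
r3c1 is out (row 3 already has a 6).
r3c2 is out (row 3 already has a 6).
So the only cell in box 1 that can hold 6 is r2c3.
Therefore r2c3 = 6.

6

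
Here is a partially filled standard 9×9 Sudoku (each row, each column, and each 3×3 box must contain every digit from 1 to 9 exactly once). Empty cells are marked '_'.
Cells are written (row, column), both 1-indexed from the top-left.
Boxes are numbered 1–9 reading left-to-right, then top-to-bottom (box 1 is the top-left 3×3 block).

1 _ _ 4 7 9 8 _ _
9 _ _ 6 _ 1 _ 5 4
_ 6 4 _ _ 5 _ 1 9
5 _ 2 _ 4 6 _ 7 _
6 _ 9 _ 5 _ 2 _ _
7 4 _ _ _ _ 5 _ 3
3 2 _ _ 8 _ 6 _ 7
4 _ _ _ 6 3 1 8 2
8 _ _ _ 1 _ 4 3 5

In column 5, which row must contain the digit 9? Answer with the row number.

Consider where 9 can go in column 5.
(2,5) is out (row 2 already has a 9).
(3,5) is out (row 3 already has a 9).
So the only cell in column 5 that can hold 9 is (6,5).
That is row 6.

6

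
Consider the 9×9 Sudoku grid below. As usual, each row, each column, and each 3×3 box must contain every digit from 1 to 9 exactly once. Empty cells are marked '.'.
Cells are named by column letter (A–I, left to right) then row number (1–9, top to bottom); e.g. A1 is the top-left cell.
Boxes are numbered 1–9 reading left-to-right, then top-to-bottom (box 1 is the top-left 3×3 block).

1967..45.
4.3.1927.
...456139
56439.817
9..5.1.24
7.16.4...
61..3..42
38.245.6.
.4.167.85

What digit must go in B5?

3

Row 5 already contains {1, 2, 4, 5, 9}.
Column B already contains {1, 4, 6, 8, 9}.
Its 3×3 block (box 4) already contains {1, 4, 5, 6, 7, 9}.
The only value from 1–9 not eliminated is 3, so B5 = 3.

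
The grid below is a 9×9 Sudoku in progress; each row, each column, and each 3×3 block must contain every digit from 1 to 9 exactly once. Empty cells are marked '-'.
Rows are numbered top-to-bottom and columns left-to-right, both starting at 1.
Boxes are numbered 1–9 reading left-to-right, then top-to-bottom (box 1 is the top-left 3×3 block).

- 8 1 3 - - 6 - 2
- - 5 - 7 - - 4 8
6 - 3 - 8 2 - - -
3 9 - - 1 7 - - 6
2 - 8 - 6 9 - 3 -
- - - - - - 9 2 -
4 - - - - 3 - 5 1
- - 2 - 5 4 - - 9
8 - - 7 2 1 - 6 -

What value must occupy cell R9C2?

5

Cell R9C2 itself could take any of {3, 5} by direct elimination.
Consider where 5 can go in box 7.
R7C2 is out (row 7 already has a 5).
R7C3 is out (row 7 already has a 5).
R8C1 is out (row 8 already has a 5).
R8C2 is out (row 8 already has a 5).
R9C3 is out (column 3 already has a 5).
So the only cell in box 7 that can hold 5 is R9C2.
Therefore R9C2 = 5.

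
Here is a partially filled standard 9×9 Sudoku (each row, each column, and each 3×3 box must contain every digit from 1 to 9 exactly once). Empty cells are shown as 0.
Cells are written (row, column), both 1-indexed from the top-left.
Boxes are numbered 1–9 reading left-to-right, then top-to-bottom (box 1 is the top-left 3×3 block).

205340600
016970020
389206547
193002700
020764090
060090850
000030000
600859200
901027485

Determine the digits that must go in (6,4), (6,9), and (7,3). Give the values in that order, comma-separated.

For (6,4):
  Row 6 already contains {5, 6, 8, 9}.
  Column 4 already contains {2, 3, 7, 8, 9}.
  Its 3×3 block (box 5) already contains {2, 4, 6, 7, 9}.
  The only value from 1–9 not eliminated is 1, so (6,4) = 1.
For (6,9):
  Consider where 2 can go in column 9.
  (1,9) is out (row 1 already has a 2). (2,9) is out (row 2 already has a 2). (4,9) is out (row 4 already has a 2). (5,9) is out (row 5 already has a 2). The remaining empty cells in column 9 are similarly blocked.
  So the only cell in column 9 that can hold 2 is (6,9).
  So (6,9) = 2.
For (7,3):
  Consider where 2 can go in column 3.
  (5,3) is out (row 5 already has a 2).
  (6,3) is out (box 4 already has a 2).
  (8,3) is out (row 8 already has a 2).
  So the only cell in column 3 that can hold 2 is (7,3).
  So (7,3) = 2.

1,2,2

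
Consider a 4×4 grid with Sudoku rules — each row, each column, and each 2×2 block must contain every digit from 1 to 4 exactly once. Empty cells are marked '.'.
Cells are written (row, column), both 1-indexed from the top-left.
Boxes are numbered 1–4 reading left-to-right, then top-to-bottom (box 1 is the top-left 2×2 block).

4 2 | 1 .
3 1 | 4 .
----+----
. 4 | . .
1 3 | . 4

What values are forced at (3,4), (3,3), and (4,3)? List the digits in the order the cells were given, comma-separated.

For (3,4):
  Consider where 1 can go in row 3.
  (3,1) is out (column 1 already has a 1).
  (3,3) is out (column 3 already has a 1).
  So the only cell in row 3 that can hold 1 is (3,4).
  So (3,4) = 1.
For (3,3):
  Consider where 3 can go in column 3.
  (4,3) is out (row 4 already has a 3).
  So the only cell in column 3 that can hold 3 is (3,3).
  So (3,3) = 3.
For (4,3):
  Row 4 already contains {1, 3, 4}.
  Column 3 already contains {1, 4}.
  Its 2×2 block (box 4) already contains {4}.
  The only value from 1–4 not eliminated is 2, so (4,3) = 2.

1,3,2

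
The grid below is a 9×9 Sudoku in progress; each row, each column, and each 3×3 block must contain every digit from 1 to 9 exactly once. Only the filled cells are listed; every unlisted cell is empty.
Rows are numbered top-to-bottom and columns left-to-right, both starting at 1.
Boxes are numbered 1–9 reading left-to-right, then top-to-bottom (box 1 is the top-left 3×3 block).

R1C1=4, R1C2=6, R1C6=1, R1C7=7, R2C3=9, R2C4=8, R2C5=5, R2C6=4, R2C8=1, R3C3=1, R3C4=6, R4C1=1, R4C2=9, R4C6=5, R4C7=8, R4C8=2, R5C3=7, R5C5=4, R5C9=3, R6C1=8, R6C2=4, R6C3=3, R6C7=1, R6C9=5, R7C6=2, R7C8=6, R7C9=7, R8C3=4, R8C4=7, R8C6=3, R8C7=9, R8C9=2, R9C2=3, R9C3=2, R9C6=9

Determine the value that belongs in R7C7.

3

Cell R7C7 itself could take any of {3, 4, 5} by direct elimination.
Consider where 3 can go in row 7.
R7C1 is out (box 7 already has a 3).
R7C2 is out (column 2 already has a 3).
R7C3 is out (column 3 already has a 3).
R7C4 is out (box 8 already has a 3).
R7C5 is out (box 8 already has a 3).
So the only cell in row 7 that can hold 3 is R7C7.
Therefore R7C7 = 3.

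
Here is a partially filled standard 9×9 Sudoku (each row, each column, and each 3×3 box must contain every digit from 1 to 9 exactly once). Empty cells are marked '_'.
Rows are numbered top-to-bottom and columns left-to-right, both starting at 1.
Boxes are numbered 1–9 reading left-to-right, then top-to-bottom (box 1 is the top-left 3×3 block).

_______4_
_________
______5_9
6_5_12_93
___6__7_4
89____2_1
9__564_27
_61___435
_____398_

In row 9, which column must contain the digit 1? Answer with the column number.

4

Consider where 1 can go in row 9.
R9C1 is out (box 7 already has a 1).
R9C2 is out (box 7 already has a 1).
R9C3 is out (column 3 already has a 1).
R9C5 is out (column 5 already has a 1).
R9C9 is out (column 9 already has a 1).
So the only cell in row 9 that can hold 1 is R9C4.
That is column 4.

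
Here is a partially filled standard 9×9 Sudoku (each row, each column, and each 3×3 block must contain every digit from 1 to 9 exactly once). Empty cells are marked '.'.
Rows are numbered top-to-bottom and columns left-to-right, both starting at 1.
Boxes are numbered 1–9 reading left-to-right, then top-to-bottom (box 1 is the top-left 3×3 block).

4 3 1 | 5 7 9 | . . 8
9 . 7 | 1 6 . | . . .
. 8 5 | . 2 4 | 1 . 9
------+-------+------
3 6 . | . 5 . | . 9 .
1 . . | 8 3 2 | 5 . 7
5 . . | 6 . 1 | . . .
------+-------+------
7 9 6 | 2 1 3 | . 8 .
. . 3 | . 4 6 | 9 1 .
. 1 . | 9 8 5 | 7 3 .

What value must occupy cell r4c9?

1

Cell r4c9 itself could take any of {1, 2, 4} by direct elimination.
Consider where 1 can go in column 9.
r2c9 is out (row 2 already has a 1).
r6c9 is out (row 6 already has a 1).
r7c9 is out (row 7 already has a 1).
r8c9 is out (row 8 already has a 1).
r9c9 is out (row 9 already has a 1).
So the only cell in column 9 that can hold 1 is r4c9.
Therefore r4c9 = 1.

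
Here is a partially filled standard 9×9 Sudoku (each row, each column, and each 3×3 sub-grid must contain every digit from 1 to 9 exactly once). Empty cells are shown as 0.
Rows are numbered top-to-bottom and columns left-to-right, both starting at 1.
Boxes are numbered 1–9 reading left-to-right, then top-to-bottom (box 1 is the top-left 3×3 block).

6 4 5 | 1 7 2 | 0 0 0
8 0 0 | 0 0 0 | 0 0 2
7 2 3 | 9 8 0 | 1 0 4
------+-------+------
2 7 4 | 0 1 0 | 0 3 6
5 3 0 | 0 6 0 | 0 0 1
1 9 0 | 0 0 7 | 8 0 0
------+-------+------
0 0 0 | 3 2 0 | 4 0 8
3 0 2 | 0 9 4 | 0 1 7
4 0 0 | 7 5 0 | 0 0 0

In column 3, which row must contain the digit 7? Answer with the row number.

7

Consider where 7 can go in column 3.
r2c3 is out (box 1 already has a 7).
r5c3 is out (box 4 already has a 7).
r6c3 is out (row 6 already has a 7).
r9c3 is out (row 9 already has a 7).
So the only cell in column 3 that can hold 7 is r7c3.
That is row 7.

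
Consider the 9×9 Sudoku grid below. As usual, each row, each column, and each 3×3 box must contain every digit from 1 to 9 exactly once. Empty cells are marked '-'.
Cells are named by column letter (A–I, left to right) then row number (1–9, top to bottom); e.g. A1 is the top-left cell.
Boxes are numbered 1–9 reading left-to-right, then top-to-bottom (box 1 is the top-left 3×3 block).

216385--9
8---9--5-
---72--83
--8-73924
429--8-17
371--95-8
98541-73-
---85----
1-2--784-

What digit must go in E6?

4

Cell E6 itself could take any of {4, 6} by direct elimination.
Consider where 4 can go in column E.
E5 is out (row 5 already has a 4).
E9 is out (row 9 already has a 4).
So the only cell in column E that can hold 4 is E6.
Therefore E6 = 4.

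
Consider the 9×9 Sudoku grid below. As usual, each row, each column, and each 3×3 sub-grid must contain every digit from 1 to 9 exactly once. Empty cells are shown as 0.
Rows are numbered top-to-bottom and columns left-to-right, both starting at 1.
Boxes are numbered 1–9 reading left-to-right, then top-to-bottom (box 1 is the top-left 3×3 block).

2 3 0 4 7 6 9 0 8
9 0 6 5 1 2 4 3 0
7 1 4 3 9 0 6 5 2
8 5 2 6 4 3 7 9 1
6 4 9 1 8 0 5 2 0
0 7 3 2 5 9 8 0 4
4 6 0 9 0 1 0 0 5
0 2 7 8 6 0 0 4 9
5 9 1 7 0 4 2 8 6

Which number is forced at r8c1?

3

Row 8 already contains {2, 4, 6, 7, 8, 9}.
Column 1 already contains {2, 4, 5, 6, 7, 8, 9}.
Its 3×3 block (box 7) already contains {1, 2, 4, 5, 6, 7, 9}.
The only value from 1–9 not eliminated is 3, so r8c1 = 3.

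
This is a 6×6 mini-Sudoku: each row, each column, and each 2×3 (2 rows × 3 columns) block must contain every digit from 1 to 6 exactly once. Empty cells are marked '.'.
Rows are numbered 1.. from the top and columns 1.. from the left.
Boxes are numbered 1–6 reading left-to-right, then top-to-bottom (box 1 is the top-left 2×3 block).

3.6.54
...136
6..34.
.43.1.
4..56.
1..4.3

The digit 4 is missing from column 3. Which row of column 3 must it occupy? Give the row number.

Consider where 4 can go in column 3.
row 3, column 3 is out (row 3 already has a 4).
row 5, column 3 is out (row 5 already has a 4).
row 6, column 3 is out (row 6 already has a 4).
So the only cell in column 3 that can hold 4 is row 2, column 3.
That is row 2.

2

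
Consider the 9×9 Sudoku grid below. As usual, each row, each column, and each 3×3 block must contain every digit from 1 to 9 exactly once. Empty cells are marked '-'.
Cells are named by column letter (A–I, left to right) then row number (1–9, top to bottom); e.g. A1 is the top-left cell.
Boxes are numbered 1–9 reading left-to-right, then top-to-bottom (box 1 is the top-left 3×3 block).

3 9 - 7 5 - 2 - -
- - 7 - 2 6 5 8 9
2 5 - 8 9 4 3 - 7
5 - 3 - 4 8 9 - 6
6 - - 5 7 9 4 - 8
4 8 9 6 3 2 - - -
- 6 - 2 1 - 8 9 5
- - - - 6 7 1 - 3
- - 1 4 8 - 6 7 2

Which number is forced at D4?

1

Row 4 already contains {3, 4, 5, 6, 8, 9}.
Column D already contains {2, 4, 5, 6, 7, 8}.
Its 3×3 block (box 5) already contains {2, 3, 4, 5, 6, 7, 8, 9}.
The only value from 1–9 not eliminated is 1, so D4 = 1.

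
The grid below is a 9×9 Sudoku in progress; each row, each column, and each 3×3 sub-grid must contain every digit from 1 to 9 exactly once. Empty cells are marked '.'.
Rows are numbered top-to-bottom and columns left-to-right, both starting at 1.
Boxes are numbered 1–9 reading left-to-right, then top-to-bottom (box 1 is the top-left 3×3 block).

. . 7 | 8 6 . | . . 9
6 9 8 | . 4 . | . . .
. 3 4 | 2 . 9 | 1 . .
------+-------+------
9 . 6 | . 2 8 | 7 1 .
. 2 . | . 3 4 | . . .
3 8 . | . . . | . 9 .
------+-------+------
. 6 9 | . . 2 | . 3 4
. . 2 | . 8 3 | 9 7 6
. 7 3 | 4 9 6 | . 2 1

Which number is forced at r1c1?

Cell r1c1 itself could take any of {1, 2, 5} by direct elimination.
Consider where 2 can go in box 1.
r1c2 is out (column 2 already has a 2).
r3c1 is out (row 3 already has a 2).
So the only cell in box 1 that can hold 2 is r1c1.
Therefore r1c1 = 2.

2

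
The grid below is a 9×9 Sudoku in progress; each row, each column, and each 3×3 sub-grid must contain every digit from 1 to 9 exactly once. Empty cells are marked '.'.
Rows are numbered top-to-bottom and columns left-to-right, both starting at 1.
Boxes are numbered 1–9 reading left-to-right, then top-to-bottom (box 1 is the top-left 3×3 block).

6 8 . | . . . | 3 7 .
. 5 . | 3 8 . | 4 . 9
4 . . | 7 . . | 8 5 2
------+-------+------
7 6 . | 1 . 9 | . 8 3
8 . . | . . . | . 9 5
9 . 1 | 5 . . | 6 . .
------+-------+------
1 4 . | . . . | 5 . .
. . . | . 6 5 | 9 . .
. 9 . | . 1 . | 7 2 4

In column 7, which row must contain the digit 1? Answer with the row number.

Consider where 1 can go in column 7.
R4C7 is out (row 4 already has a 1).
So the only cell in column 7 that can hold 1 is R5C7.
That is row 5.

5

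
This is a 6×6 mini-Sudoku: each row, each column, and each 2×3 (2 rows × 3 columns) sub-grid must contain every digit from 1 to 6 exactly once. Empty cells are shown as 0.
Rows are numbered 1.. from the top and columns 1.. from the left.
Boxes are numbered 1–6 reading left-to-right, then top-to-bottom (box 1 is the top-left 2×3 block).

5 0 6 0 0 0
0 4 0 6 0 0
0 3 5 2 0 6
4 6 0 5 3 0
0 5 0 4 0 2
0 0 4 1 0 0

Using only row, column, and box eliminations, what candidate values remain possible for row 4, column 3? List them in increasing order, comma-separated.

Row 4 already contains {3, 4, 5, 6}.
Column 3 already contains {4, 5, 6}.
Its 2×3 block (box 3) already contains {3, 4, 5, 6}.
Removing those from 1–6 leaves {1, 2} as the candidates for row 4, column 3.

1,2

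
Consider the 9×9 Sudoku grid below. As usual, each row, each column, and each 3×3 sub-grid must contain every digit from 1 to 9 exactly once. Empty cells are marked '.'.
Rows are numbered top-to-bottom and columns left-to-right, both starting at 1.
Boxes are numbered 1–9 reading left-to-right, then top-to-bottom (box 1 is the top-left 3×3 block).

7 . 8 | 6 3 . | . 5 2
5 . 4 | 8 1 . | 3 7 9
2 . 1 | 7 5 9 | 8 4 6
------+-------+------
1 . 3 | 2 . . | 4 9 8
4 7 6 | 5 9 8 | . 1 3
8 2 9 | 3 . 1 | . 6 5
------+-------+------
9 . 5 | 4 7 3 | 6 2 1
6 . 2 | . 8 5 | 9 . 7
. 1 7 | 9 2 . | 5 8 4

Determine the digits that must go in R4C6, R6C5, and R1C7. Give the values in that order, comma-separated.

For R4C6:
  Consider where 7 can go in column 6.
  R1C6 is out (row 1 already has a 7).
  R2C6 is out (row 2 already has a 7).
  R9C6 is out (row 9 already has a 7).
  So the only cell in column 6 that can hold 7 is R4C6.
  So R4C6 = 7.
For R6C5:
  Row 6 already contains {1, 2, 3, 5, 6, 8, 9}.
  Column 5 already contains {1, 2, 3, 5, 7, 8, 9}.
  Its 3×3 block (box 5) already contains {1, 2, 3, 5, 8, 9}.
  The only value from 1–9 not eliminated is 4, so R6C5 = 4.
For R1C7:
  Row 1 already contains {2, 3, 5, 6, 7, 8}.
  Column 7 already contains {3, 4, 5, 6, 8, 9}.
  Its 3×3 block (box 3) already contains {2, 3, 4, 5, 6, 7, 8, 9}.
  The only value from 1–9 not eliminated is 1, so R1C7 = 1.

7,4,1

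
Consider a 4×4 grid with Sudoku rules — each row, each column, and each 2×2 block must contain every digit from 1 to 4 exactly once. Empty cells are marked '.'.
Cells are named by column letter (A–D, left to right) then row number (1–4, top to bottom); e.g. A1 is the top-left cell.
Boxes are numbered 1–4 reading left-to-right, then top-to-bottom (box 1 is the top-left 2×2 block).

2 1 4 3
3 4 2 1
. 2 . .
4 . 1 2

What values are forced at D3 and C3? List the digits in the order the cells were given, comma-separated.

For D3:
  Row 3 already contains {2}.
  Column D already contains {1, 2, 3}.
  Its 2×2 block (box 4) already contains {1, 2}.
  The only value from 1–4 not eliminated is 4, so D3 = 4.
For C3:
  Row 3 already contains {2}.
  Column C already contains {1, 2, 4}.
  Its 2×2 block (box 4) already contains {1, 2}.
  The only value from 1–4 not eliminated is 3, so C3 = 3.

4,3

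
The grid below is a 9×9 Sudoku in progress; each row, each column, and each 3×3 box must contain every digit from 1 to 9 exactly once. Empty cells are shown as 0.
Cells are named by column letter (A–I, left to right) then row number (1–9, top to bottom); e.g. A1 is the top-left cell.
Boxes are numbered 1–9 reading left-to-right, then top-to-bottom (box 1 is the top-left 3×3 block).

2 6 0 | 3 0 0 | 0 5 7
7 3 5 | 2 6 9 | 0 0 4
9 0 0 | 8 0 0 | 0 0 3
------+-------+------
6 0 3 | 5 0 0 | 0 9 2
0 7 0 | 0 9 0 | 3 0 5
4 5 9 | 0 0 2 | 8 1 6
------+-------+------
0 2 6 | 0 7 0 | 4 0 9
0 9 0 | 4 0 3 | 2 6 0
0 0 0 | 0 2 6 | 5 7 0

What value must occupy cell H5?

4

Row 5 already contains {3, 5, 7, 9}.
Column H already contains {1, 5, 6, 7, 9}.
Its 3×3 block (box 6) already contains {1, 2, 3, 5, 6, 8, 9}.
The only value from 1–9 not eliminated is 4, so H5 = 4.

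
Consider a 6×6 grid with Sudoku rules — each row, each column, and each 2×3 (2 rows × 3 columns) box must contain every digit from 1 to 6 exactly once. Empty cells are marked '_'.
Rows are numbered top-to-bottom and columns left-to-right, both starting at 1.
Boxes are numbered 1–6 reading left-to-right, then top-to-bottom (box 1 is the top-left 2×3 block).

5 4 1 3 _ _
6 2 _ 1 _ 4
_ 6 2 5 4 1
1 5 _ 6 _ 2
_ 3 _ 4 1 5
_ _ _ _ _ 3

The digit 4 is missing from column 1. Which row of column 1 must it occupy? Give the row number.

6

Consider where 4 can go in column 1.
r3c1 is out (row 3 already has a 4).
r5c1 is out (row 5 already has a 4).
So the only cell in column 1 that can hold 4 is r6c1.
That is row 6.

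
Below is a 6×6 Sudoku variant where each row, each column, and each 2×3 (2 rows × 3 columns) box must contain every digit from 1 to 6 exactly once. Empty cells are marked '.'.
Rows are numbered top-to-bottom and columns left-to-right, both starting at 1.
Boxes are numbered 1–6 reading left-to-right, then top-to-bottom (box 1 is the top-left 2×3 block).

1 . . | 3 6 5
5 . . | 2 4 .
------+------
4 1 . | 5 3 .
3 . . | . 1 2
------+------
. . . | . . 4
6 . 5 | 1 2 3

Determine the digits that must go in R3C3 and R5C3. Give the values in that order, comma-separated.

For R3C3:
  Consider where 2 can go in row 3.
  R3C6 is out (column 6 already has a 2).
  So the only cell in row 3 that can hold 2 is R3C3.
  So R3C3 = 2.
For R5C3:
  Consider where 1 can go in column 3.
  R1C3 is out (row 1 already has a 1).
  R2C3 is out (box 1 already has a 1).
  R3C3 is out (row 3 already has a 1).
  R4C3 is out (row 4 already has a 1).
  So the only cell in column 3 that can hold 1 is R5C3.
  So R5C3 = 1.

2,1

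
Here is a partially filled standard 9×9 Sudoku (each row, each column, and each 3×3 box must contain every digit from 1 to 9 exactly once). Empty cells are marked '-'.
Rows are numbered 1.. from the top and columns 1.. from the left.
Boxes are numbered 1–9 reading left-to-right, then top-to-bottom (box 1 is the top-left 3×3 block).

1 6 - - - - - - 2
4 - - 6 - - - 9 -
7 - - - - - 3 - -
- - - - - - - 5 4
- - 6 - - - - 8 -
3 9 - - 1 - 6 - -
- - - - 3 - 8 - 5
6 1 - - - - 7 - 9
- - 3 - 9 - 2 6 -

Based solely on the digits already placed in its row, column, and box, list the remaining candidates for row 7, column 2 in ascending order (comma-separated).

2,4,7

Row 7 already contains {3, 5, 8}.
Column 2 already contains {1, 6, 9}.
Its 3×3 block (box 7) already contains {1, 3, 6}.
Removing those from 1–9 leaves {2, 4, 7} as the candidates for row 7, column 2.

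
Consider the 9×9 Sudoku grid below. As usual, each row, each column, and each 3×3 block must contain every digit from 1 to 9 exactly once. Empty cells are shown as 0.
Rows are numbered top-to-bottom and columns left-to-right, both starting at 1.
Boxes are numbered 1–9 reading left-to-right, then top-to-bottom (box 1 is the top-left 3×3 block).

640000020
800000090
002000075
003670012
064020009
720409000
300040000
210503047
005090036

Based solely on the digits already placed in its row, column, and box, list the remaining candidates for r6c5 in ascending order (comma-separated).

Row 6 already contains {2, 4, 7, 9}.
Column 5 already contains {2, 4, 7, 9}.
Its 3×3 block (box 5) already contains {2, 4, 6, 7, 9}.
Removing those from 1–9 leaves {1, 3, 5, 8} as the candidates for r6c5.

1,3,5,8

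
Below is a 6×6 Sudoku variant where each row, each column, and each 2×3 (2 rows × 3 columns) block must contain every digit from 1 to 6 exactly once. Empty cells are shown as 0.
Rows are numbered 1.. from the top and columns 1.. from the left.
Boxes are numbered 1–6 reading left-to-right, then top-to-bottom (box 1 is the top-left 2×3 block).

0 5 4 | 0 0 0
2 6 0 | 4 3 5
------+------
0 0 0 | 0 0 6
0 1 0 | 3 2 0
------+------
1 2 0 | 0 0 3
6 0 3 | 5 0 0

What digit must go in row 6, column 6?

Cell row 6, column 6 itself could take any of {1, 2, 4} by direct elimination.
Consider where 2 can go in box 6.
row 5, column 4 is out (row 5 already has a 2).
row 5, column 5 is out (row 5 already has a 2).
row 6, column 5 is out (column 5 already has a 2).
So the only cell in box 6 that can hold 2 is row 6, column 6.
Therefore row 6, column 6 = 2.

2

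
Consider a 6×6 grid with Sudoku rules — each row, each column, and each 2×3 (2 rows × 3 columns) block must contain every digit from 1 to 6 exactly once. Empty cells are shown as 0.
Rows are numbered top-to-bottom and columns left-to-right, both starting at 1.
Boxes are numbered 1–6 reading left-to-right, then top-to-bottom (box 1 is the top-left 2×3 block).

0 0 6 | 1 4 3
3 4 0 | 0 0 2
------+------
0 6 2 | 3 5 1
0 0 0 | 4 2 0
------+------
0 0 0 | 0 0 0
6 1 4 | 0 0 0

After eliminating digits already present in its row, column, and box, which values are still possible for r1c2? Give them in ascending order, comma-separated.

Row 1 already contains {1, 3, 4, 6}.
Column 2 already contains {1, 4, 6}.
Its 2×3 block (box 1) already contains {3, 4, 6}.
Removing those from 1–6 leaves {2, 5} as the candidates for r1c2.

2,5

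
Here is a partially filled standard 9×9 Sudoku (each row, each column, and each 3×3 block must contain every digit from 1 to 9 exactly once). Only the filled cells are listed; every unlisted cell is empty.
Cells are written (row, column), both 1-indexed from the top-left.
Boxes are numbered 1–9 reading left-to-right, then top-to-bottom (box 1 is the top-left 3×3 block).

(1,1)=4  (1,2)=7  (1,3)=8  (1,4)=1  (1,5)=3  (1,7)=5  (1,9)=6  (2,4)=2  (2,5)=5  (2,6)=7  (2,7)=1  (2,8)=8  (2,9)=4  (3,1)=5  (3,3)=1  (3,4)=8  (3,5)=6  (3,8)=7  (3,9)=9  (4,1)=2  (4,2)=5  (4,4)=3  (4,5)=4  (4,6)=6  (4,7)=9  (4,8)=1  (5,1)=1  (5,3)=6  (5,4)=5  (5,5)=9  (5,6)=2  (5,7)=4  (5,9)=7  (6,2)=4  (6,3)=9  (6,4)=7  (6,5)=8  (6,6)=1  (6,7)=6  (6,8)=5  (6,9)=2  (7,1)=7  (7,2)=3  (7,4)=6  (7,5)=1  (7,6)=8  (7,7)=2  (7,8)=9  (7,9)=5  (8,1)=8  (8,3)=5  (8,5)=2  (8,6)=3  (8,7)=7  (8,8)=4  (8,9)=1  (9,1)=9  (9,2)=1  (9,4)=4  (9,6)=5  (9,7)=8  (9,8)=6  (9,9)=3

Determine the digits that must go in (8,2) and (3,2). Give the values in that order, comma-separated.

6,2

For (8,2):
  Row 8 already contains {1, 2, 3, 4, 5, 7, 8}.
  Column 2 already contains {1, 3, 4, 5, 7}.
  Its 3×3 block (box 7) already contains {1, 3, 5, 7, 8, 9}.
  The only value from 1–9 not eliminated is 6, so (8,2) = 6.
For (3,2):
  Row 3 already contains {1, 5, 6, 7, 8, 9}.
  Column 2 already contains {1, 3, 4, 5, 7}.
  Its 3×3 block (box 1) already contains {1, 4, 5, 7, 8}.
  The only value from 1–9 not eliminated is 2, so (3,2) = 2.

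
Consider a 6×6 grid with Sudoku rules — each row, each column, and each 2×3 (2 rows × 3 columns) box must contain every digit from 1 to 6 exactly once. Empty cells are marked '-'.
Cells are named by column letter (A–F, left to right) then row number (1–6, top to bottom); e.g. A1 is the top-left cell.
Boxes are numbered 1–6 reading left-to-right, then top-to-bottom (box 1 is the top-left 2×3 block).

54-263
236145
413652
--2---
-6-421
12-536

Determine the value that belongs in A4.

6

Row 4 already contains {2}.
Column A already contains {1, 2, 4, 5}.
Its 2×3 block (box 3) already contains {1, 2, 3, 4}.
The only value from 1–6 not eliminated is 6, so A4 = 6.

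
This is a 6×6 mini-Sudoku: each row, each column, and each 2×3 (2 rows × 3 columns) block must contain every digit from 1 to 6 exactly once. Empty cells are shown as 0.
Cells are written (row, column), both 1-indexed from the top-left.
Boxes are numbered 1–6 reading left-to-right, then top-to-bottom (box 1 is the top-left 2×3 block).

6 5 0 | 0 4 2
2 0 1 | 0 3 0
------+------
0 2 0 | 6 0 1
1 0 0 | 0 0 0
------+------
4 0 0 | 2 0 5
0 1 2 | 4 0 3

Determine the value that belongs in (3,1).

3

Cell (3,1) itself could take any of {3, 5} by direct elimination.
Consider where 3 can go in column 1.
(6,1) is out (row 6 already has a 3).
So the only cell in column 1 that can hold 3 is (3,1).
Therefore (3,1) = 3.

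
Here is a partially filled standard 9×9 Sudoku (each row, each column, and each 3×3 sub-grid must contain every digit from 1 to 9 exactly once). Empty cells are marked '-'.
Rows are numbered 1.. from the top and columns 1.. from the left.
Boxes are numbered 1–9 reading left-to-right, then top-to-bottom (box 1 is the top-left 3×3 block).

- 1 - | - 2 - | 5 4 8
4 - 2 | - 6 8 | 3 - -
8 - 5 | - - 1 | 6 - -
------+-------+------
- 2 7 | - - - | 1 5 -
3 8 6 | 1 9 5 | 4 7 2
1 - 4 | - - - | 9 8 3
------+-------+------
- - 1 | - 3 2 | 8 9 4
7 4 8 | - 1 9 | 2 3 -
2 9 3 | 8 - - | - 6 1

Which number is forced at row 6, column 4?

2

Cell row 6, column 4 itself could take any of {2, 6, 7} by direct elimination.
Consider where 2 can go in column 4.
row 1, column 4 is out (row 1 already has a 2). row 2, column 4 is out (row 2 already has a 2). row 3, column 4 is out (box 2 already has a 2). row 4, column 4 is out (row 4 already has a 2). The remaining empty cells in column 4 are similarly blocked.
So the only cell in column 4 that can hold 2 is row 6, column 4.
Therefore row 6, column 4 = 2.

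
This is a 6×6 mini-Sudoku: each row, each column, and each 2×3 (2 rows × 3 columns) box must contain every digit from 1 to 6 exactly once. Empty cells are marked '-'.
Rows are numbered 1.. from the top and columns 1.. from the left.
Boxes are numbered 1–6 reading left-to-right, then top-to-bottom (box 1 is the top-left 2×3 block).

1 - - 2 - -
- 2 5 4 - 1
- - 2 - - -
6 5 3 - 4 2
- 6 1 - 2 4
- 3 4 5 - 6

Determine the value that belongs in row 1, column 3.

6

Row 1 already contains {1, 2}.
Column 3 already contains {1, 2, 3, 4, 5}.
Its 2×3 block (box 1) already contains {1, 2, 5}.
The only value from 1–6 not eliminated is 6, so row 1, column 3 = 6.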